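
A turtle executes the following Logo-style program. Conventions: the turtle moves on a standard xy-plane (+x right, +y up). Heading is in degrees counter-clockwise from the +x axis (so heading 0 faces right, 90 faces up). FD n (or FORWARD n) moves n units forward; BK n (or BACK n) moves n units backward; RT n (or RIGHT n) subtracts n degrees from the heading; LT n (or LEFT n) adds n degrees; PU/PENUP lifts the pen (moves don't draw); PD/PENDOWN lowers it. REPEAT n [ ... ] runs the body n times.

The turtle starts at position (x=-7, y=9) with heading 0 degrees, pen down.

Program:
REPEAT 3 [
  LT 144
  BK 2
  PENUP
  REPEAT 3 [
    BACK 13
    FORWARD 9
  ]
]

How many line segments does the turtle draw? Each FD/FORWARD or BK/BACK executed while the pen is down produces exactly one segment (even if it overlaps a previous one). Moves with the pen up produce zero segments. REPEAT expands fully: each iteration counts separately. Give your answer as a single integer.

Answer: 1

Derivation:
Executing turtle program step by step:
Start: pos=(-7,9), heading=0, pen down
REPEAT 3 [
  -- iteration 1/3 --
  LT 144: heading 0 -> 144
  BK 2: (-7,9) -> (-5.382,7.824) [heading=144, draw]
  PU: pen up
  REPEAT 3 [
    -- iteration 1/3 --
    BK 13: (-5.382,7.824) -> (5.135,0.183) [heading=144, move]
    FD 9: (5.135,0.183) -> (-2.146,5.473) [heading=144, move]
    -- iteration 2/3 --
    BK 13: (-2.146,5.473) -> (8.371,-2.168) [heading=144, move]
    FD 9: (8.371,-2.168) -> (1.09,3.122) [heading=144, move]
    -- iteration 3/3 --
    BK 13: (1.09,3.122) -> (11.607,-4.519) [heading=144, move]
    FD 9: (11.607,-4.519) -> (4.326,0.771) [heading=144, move]
  ]
  -- iteration 2/3 --
  LT 144: heading 144 -> 288
  BK 2: (4.326,0.771) -> (3.708,2.673) [heading=288, move]
  PU: pen up
  REPEAT 3 [
    -- iteration 1/3 --
    BK 13: (3.708,2.673) -> (-0.309,15.037) [heading=288, move]
    FD 9: (-0.309,15.037) -> (2.472,6.477) [heading=288, move]
    -- iteration 2/3 --
    BK 13: (2.472,6.477) -> (-1.545,18.841) [heading=288, move]
    FD 9: (-1.545,18.841) -> (1.236,10.282) [heading=288, move]
    -- iteration 3/3 --
    BK 13: (1.236,10.282) -> (-2.781,22.645) [heading=288, move]
    FD 9: (-2.781,22.645) -> (0,14.086) [heading=288, move]
  ]
  -- iteration 3/3 --
  LT 144: heading 288 -> 72
  BK 2: (0,14.086) -> (-0.618,12.184) [heading=72, move]
  PU: pen up
  REPEAT 3 [
    -- iteration 1/3 --
    BK 13: (-0.618,12.184) -> (-4.635,-0.18) [heading=72, move]
    FD 9: (-4.635,-0.18) -> (-1.854,8.379) [heading=72, move]
    -- iteration 2/3 --
    BK 13: (-1.854,8.379) -> (-5.871,-3.984) [heading=72, move]
    FD 9: (-5.871,-3.984) -> (-3.09,4.575) [heading=72, move]
    -- iteration 3/3 --
    BK 13: (-3.09,4.575) -> (-7.107,-7.789) [heading=72, move]
    FD 9: (-7.107,-7.789) -> (-4.326,0.771) [heading=72, move]
  ]
]
Final: pos=(-4.326,0.771), heading=72, 1 segment(s) drawn
Segments drawn: 1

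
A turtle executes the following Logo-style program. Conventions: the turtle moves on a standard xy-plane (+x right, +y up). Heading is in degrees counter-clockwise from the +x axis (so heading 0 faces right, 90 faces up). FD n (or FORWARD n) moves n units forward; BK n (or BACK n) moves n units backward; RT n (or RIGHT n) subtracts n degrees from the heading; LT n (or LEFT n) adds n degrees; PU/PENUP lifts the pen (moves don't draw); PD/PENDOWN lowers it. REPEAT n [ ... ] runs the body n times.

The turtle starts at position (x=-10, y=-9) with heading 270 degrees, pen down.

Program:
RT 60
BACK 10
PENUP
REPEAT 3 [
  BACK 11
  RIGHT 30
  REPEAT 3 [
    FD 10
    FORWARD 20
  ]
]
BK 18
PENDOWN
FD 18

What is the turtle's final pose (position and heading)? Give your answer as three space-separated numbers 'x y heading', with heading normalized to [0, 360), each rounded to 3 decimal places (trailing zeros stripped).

Answer: -184.229 118.942 120

Derivation:
Executing turtle program step by step:
Start: pos=(-10,-9), heading=270, pen down
RT 60: heading 270 -> 210
BK 10: (-10,-9) -> (-1.34,-4) [heading=210, draw]
PU: pen up
REPEAT 3 [
  -- iteration 1/3 --
  BK 11: (-1.34,-4) -> (8.187,1.5) [heading=210, move]
  RT 30: heading 210 -> 180
  REPEAT 3 [
    -- iteration 1/3 --
    FD 10: (8.187,1.5) -> (-1.813,1.5) [heading=180, move]
    FD 20: (-1.813,1.5) -> (-21.813,1.5) [heading=180, move]
    -- iteration 2/3 --
    FD 10: (-21.813,1.5) -> (-31.813,1.5) [heading=180, move]
    FD 20: (-31.813,1.5) -> (-51.813,1.5) [heading=180, move]
    -- iteration 3/3 --
    FD 10: (-51.813,1.5) -> (-61.813,1.5) [heading=180, move]
    FD 20: (-61.813,1.5) -> (-81.813,1.5) [heading=180, move]
  ]
  -- iteration 2/3 --
  BK 11: (-81.813,1.5) -> (-70.813,1.5) [heading=180, move]
  RT 30: heading 180 -> 150
  REPEAT 3 [
    -- iteration 1/3 --
    FD 10: (-70.813,1.5) -> (-79.474,6.5) [heading=150, move]
    FD 20: (-79.474,6.5) -> (-96.794,16.5) [heading=150, move]
    -- iteration 2/3 --
    FD 10: (-96.794,16.5) -> (-105.454,21.5) [heading=150, move]
    FD 20: (-105.454,21.5) -> (-122.775,31.5) [heading=150, move]
    -- iteration 3/3 --
    FD 10: (-122.775,31.5) -> (-131.435,36.5) [heading=150, move]
    FD 20: (-131.435,36.5) -> (-148.756,46.5) [heading=150, move]
  ]
  -- iteration 3/3 --
  BK 11: (-148.756,46.5) -> (-139.229,41) [heading=150, move]
  RT 30: heading 150 -> 120
  REPEAT 3 [
    -- iteration 1/3 --
    FD 10: (-139.229,41) -> (-144.229,49.66) [heading=120, move]
    FD 20: (-144.229,49.66) -> (-154.229,66.981) [heading=120, move]
    -- iteration 2/3 --
    FD 10: (-154.229,66.981) -> (-159.229,75.641) [heading=120, move]
    FD 20: (-159.229,75.641) -> (-169.229,92.962) [heading=120, move]
    -- iteration 3/3 --
    FD 10: (-169.229,92.962) -> (-174.229,101.622) [heading=120, move]
    FD 20: (-174.229,101.622) -> (-184.229,118.942) [heading=120, move]
  ]
]
BK 18: (-184.229,118.942) -> (-175.229,103.354) [heading=120, move]
PD: pen down
FD 18: (-175.229,103.354) -> (-184.229,118.942) [heading=120, draw]
Final: pos=(-184.229,118.942), heading=120, 2 segment(s) drawn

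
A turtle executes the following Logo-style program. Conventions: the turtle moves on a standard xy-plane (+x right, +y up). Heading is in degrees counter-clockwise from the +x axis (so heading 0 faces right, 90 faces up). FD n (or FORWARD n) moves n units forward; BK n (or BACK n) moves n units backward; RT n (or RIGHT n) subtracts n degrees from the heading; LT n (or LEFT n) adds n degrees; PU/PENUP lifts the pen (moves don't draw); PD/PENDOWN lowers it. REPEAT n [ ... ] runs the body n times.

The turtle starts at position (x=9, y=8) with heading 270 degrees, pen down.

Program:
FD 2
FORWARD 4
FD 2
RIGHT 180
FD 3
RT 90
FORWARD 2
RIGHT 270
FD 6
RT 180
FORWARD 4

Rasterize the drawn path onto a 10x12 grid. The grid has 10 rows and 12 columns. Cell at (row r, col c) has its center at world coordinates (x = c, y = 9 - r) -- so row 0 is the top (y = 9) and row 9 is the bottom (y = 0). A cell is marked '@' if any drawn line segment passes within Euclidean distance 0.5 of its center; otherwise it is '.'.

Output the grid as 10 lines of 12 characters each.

Answer: ...........@
.........@.@
.........@.@
.........@.@
.........@.@
.........@.@
.........@@@
.........@..
.........@..
.........@..

Derivation:
Segment 0: (9,8) -> (9,6)
Segment 1: (9,6) -> (9,2)
Segment 2: (9,2) -> (9,0)
Segment 3: (9,0) -> (9,3)
Segment 4: (9,3) -> (11,3)
Segment 5: (11,3) -> (11,9)
Segment 6: (11,9) -> (11,5)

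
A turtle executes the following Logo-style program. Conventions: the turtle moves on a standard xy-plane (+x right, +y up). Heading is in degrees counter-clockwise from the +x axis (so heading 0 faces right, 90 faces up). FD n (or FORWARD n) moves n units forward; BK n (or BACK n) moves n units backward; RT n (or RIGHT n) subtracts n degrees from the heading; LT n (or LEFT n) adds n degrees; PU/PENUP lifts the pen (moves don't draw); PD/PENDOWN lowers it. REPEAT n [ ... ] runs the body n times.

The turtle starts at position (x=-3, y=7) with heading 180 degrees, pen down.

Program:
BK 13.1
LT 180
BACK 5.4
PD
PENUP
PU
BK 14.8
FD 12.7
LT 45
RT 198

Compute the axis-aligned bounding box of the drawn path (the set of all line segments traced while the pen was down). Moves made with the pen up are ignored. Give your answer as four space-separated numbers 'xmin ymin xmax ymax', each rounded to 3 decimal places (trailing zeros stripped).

Answer: -3 7 10.1 7

Derivation:
Executing turtle program step by step:
Start: pos=(-3,7), heading=180, pen down
BK 13.1: (-3,7) -> (10.1,7) [heading=180, draw]
LT 180: heading 180 -> 0
BK 5.4: (10.1,7) -> (4.7,7) [heading=0, draw]
PD: pen down
PU: pen up
PU: pen up
BK 14.8: (4.7,7) -> (-10.1,7) [heading=0, move]
FD 12.7: (-10.1,7) -> (2.6,7) [heading=0, move]
LT 45: heading 0 -> 45
RT 198: heading 45 -> 207
Final: pos=(2.6,7), heading=207, 2 segment(s) drawn

Segment endpoints: x in {-3, 4.7, 10.1}, y in {7, 7, 7}
xmin=-3, ymin=7, xmax=10.1, ymax=7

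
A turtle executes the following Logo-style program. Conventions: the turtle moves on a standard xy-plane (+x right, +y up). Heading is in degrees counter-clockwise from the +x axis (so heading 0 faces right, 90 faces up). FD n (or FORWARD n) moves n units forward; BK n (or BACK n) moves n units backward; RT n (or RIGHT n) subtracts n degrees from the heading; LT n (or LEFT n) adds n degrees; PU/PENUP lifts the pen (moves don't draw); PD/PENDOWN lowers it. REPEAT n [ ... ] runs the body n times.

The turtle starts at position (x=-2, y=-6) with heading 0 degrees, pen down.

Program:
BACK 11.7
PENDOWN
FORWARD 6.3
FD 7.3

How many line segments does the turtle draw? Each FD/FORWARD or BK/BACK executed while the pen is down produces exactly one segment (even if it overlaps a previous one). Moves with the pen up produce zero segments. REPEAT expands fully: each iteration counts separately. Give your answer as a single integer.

Answer: 3

Derivation:
Executing turtle program step by step:
Start: pos=(-2,-6), heading=0, pen down
BK 11.7: (-2,-6) -> (-13.7,-6) [heading=0, draw]
PD: pen down
FD 6.3: (-13.7,-6) -> (-7.4,-6) [heading=0, draw]
FD 7.3: (-7.4,-6) -> (-0.1,-6) [heading=0, draw]
Final: pos=(-0.1,-6), heading=0, 3 segment(s) drawn
Segments drawn: 3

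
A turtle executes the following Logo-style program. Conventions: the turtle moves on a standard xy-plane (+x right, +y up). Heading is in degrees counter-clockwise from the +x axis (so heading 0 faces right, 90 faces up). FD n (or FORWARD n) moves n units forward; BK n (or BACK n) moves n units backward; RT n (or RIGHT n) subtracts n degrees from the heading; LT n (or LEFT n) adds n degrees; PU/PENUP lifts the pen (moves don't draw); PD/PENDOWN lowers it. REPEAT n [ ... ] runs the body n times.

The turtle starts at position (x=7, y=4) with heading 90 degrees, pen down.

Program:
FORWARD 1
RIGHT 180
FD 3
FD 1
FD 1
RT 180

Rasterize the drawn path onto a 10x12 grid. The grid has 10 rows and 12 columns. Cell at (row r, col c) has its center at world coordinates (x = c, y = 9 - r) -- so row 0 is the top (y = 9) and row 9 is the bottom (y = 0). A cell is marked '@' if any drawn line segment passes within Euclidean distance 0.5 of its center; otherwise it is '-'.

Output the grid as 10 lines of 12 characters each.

Segment 0: (7,4) -> (7,5)
Segment 1: (7,5) -> (7,2)
Segment 2: (7,2) -> (7,1)
Segment 3: (7,1) -> (7,0)

Answer: ------------
------------
------------
------------
-------@----
-------@----
-------@----
-------@----
-------@----
-------@----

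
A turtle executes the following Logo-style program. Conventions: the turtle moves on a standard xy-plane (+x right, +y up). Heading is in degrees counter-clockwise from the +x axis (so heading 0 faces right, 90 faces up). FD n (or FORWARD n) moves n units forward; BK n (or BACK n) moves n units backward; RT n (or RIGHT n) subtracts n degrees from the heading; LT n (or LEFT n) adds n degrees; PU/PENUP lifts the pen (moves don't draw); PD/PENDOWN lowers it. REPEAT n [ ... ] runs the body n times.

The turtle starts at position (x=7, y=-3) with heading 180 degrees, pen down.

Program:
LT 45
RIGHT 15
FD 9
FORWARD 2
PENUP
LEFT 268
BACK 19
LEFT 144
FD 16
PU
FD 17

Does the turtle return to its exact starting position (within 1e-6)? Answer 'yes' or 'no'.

Executing turtle program step by step:
Start: pos=(7,-3), heading=180, pen down
LT 45: heading 180 -> 225
RT 15: heading 225 -> 210
FD 9: (7,-3) -> (-0.794,-7.5) [heading=210, draw]
FD 2: (-0.794,-7.5) -> (-2.526,-8.5) [heading=210, draw]
PU: pen up
LT 268: heading 210 -> 118
BK 19: (-2.526,-8.5) -> (6.394,-25.276) [heading=118, move]
LT 144: heading 118 -> 262
FD 16: (6.394,-25.276) -> (4.167,-41.12) [heading=262, move]
PU: pen up
FD 17: (4.167,-41.12) -> (1.801,-57.955) [heading=262, move]
Final: pos=(1.801,-57.955), heading=262, 2 segment(s) drawn

Start position: (7, -3)
Final position: (1.801, -57.955)
Distance = 55.2; >= 1e-6 -> NOT closed

Answer: no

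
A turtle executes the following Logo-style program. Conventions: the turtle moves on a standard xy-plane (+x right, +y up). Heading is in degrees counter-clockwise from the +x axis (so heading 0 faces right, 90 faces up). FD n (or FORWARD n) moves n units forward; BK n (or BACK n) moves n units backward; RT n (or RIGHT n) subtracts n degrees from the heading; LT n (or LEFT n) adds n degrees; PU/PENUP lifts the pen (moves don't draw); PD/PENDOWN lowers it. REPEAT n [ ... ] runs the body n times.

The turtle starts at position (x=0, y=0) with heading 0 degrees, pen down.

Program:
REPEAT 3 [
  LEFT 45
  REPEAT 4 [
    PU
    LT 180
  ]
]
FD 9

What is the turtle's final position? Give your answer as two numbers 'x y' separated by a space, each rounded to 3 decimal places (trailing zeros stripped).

Executing turtle program step by step:
Start: pos=(0,0), heading=0, pen down
REPEAT 3 [
  -- iteration 1/3 --
  LT 45: heading 0 -> 45
  REPEAT 4 [
    -- iteration 1/4 --
    PU: pen up
    LT 180: heading 45 -> 225
    -- iteration 2/4 --
    PU: pen up
    LT 180: heading 225 -> 45
    -- iteration 3/4 --
    PU: pen up
    LT 180: heading 45 -> 225
    -- iteration 4/4 --
    PU: pen up
    LT 180: heading 225 -> 45
  ]
  -- iteration 2/3 --
  LT 45: heading 45 -> 90
  REPEAT 4 [
    -- iteration 1/4 --
    PU: pen up
    LT 180: heading 90 -> 270
    -- iteration 2/4 --
    PU: pen up
    LT 180: heading 270 -> 90
    -- iteration 3/4 --
    PU: pen up
    LT 180: heading 90 -> 270
    -- iteration 4/4 --
    PU: pen up
    LT 180: heading 270 -> 90
  ]
  -- iteration 3/3 --
  LT 45: heading 90 -> 135
  REPEAT 4 [
    -- iteration 1/4 --
    PU: pen up
    LT 180: heading 135 -> 315
    -- iteration 2/4 --
    PU: pen up
    LT 180: heading 315 -> 135
    -- iteration 3/4 --
    PU: pen up
    LT 180: heading 135 -> 315
    -- iteration 4/4 --
    PU: pen up
    LT 180: heading 315 -> 135
  ]
]
FD 9: (0,0) -> (-6.364,6.364) [heading=135, move]
Final: pos=(-6.364,6.364), heading=135, 0 segment(s) drawn

Answer: -6.364 6.364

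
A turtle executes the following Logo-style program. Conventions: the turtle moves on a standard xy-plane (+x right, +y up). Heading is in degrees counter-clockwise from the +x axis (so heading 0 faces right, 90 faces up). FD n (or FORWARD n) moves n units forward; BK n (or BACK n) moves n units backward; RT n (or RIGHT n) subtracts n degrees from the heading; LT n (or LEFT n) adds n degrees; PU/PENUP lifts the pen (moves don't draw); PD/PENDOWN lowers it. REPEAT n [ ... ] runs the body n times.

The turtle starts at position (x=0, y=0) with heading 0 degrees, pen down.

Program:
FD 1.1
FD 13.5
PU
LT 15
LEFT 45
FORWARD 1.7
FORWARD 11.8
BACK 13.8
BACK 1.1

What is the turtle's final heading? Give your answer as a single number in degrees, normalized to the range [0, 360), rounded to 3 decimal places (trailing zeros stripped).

Answer: 60

Derivation:
Executing turtle program step by step:
Start: pos=(0,0), heading=0, pen down
FD 1.1: (0,0) -> (1.1,0) [heading=0, draw]
FD 13.5: (1.1,0) -> (14.6,0) [heading=0, draw]
PU: pen up
LT 15: heading 0 -> 15
LT 45: heading 15 -> 60
FD 1.7: (14.6,0) -> (15.45,1.472) [heading=60, move]
FD 11.8: (15.45,1.472) -> (21.35,11.691) [heading=60, move]
BK 13.8: (21.35,11.691) -> (14.45,-0.26) [heading=60, move]
BK 1.1: (14.45,-0.26) -> (13.9,-1.212) [heading=60, move]
Final: pos=(13.9,-1.212), heading=60, 2 segment(s) drawn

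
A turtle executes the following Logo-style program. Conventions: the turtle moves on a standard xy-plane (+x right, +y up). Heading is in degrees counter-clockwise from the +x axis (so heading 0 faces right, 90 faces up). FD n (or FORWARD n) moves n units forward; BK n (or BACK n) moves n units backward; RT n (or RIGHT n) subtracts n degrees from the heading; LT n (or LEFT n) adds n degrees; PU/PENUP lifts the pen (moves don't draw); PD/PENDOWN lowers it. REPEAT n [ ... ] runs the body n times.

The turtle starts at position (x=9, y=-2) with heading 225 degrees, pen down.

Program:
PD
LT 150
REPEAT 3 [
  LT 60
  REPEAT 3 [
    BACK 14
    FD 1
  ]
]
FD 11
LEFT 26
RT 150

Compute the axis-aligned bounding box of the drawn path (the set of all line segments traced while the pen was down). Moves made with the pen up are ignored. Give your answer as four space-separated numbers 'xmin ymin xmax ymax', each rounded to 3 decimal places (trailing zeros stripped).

Answer: -1.353 -67.955 65.12 -2

Derivation:
Executing turtle program step by step:
Start: pos=(9,-2), heading=225, pen down
PD: pen down
LT 150: heading 225 -> 15
REPEAT 3 [
  -- iteration 1/3 --
  LT 60: heading 15 -> 75
  REPEAT 3 [
    -- iteration 1/3 --
    BK 14: (9,-2) -> (5.377,-15.523) [heading=75, draw]
    FD 1: (5.377,-15.523) -> (5.635,-14.557) [heading=75, draw]
    -- iteration 2/3 --
    BK 14: (5.635,-14.557) -> (2.012,-28.08) [heading=75, draw]
    FD 1: (2.012,-28.08) -> (2.271,-27.114) [heading=75, draw]
    -- iteration 3/3 --
    BK 14: (2.271,-27.114) -> (-1.353,-40.637) [heading=75, draw]
    FD 1: (-1.353,-40.637) -> (-1.094,-39.671) [heading=75, draw]
  ]
  -- iteration 2/3 --
  LT 60: heading 75 -> 135
  REPEAT 3 [
    -- iteration 1/3 --
    BK 14: (-1.094,-39.671) -> (8.806,-49.571) [heading=135, draw]
    FD 1: (8.806,-49.571) -> (8.098,-48.863) [heading=135, draw]
    -- iteration 2/3 --
    BK 14: (8.098,-48.863) -> (17.998,-58.763) [heading=135, draw]
    FD 1: (17.998,-58.763) -> (17.291,-58.056) [heading=135, draw]
    -- iteration 3/3 --
    BK 14: (17.291,-58.056) -> (27.19,-67.955) [heading=135, draw]
    FD 1: (27.19,-67.955) -> (26.483,-67.248) [heading=135, draw]
  ]
  -- iteration 3/3 --
  LT 60: heading 135 -> 195
  REPEAT 3 [
    -- iteration 1/3 --
    BK 14: (26.483,-67.248) -> (40.006,-63.625) [heading=195, draw]
    FD 1: (40.006,-63.625) -> (39.04,-63.884) [heading=195, draw]
    -- iteration 2/3 --
    BK 14: (39.04,-63.884) -> (52.563,-60.26) [heading=195, draw]
    FD 1: (52.563,-60.26) -> (51.597,-60.519) [heading=195, draw]
    -- iteration 3/3 --
    BK 14: (51.597,-60.519) -> (65.12,-56.896) [heading=195, draw]
    FD 1: (65.12,-56.896) -> (64.154,-57.154) [heading=195, draw]
  ]
]
FD 11: (64.154,-57.154) -> (53.529,-60.001) [heading=195, draw]
LT 26: heading 195 -> 221
RT 150: heading 221 -> 71
Final: pos=(53.529,-60.001), heading=71, 19 segment(s) drawn

Segment endpoints: x in {-1.353, -1.094, 2.012, 2.271, 5.377, 5.635, 8.098, 8.806, 9, 17.291, 17.998, 26.483, 27.19, 39.04, 40.006, 51.597, 52.563, 53.529, 64.154, 65.12}, y in {-67.955, -67.248, -63.884, -63.625, -60.519, -60.26, -60.001, -58.763, -58.056, -57.154, -56.896, -49.571, -48.863, -40.637, -39.671, -28.08, -27.114, -15.523, -14.557, -2}
xmin=-1.353, ymin=-67.955, xmax=65.12, ymax=-2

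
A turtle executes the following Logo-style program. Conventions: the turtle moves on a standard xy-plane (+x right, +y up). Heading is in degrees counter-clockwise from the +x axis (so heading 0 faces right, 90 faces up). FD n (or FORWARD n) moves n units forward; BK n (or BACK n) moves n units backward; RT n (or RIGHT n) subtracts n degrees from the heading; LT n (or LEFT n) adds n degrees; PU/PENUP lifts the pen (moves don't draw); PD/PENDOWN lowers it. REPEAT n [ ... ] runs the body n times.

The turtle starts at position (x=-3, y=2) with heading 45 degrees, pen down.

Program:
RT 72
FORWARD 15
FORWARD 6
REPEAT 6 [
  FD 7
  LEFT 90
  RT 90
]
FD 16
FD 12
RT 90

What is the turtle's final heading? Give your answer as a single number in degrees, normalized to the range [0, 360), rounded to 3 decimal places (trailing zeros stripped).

Executing turtle program step by step:
Start: pos=(-3,2), heading=45, pen down
RT 72: heading 45 -> 333
FD 15: (-3,2) -> (10.365,-4.81) [heading=333, draw]
FD 6: (10.365,-4.81) -> (15.711,-7.534) [heading=333, draw]
REPEAT 6 [
  -- iteration 1/6 --
  FD 7: (15.711,-7.534) -> (21.948,-10.712) [heading=333, draw]
  LT 90: heading 333 -> 63
  RT 90: heading 63 -> 333
  -- iteration 2/6 --
  FD 7: (21.948,-10.712) -> (28.185,-13.89) [heading=333, draw]
  LT 90: heading 333 -> 63
  RT 90: heading 63 -> 333
  -- iteration 3/6 --
  FD 7: (28.185,-13.89) -> (34.422,-17.068) [heading=333, draw]
  LT 90: heading 333 -> 63
  RT 90: heading 63 -> 333
  -- iteration 4/6 --
  FD 7: (34.422,-17.068) -> (40.659,-20.246) [heading=333, draw]
  LT 90: heading 333 -> 63
  RT 90: heading 63 -> 333
  -- iteration 5/6 --
  FD 7: (40.659,-20.246) -> (46.896,-23.423) [heading=333, draw]
  LT 90: heading 333 -> 63
  RT 90: heading 63 -> 333
  -- iteration 6/6 --
  FD 7: (46.896,-23.423) -> (53.133,-26.601) [heading=333, draw]
  LT 90: heading 333 -> 63
  RT 90: heading 63 -> 333
]
FD 16: (53.133,-26.601) -> (67.39,-33.865) [heading=333, draw]
FD 12: (67.39,-33.865) -> (78.082,-39.313) [heading=333, draw]
RT 90: heading 333 -> 243
Final: pos=(78.082,-39.313), heading=243, 10 segment(s) drawn

Answer: 243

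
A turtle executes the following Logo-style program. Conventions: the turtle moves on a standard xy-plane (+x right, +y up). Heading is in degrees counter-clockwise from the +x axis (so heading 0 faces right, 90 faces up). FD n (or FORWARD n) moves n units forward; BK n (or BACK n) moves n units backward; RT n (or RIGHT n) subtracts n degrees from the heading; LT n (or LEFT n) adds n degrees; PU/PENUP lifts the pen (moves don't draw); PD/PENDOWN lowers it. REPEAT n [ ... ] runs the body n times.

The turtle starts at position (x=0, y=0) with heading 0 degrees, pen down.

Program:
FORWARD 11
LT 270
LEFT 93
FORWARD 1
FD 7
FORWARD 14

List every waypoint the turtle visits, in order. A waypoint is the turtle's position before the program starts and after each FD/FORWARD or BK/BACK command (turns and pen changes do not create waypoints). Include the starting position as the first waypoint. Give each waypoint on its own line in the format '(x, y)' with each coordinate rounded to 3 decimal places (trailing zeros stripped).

Answer: (0, 0)
(11, 0)
(11.999, 0.052)
(18.989, 0.419)
(32.97, 1.151)

Derivation:
Executing turtle program step by step:
Start: pos=(0,0), heading=0, pen down
FD 11: (0,0) -> (11,0) [heading=0, draw]
LT 270: heading 0 -> 270
LT 93: heading 270 -> 3
FD 1: (11,0) -> (11.999,0.052) [heading=3, draw]
FD 7: (11.999,0.052) -> (18.989,0.419) [heading=3, draw]
FD 14: (18.989,0.419) -> (32.97,1.151) [heading=3, draw]
Final: pos=(32.97,1.151), heading=3, 4 segment(s) drawn
Waypoints (5 total):
(0, 0)
(11, 0)
(11.999, 0.052)
(18.989, 0.419)
(32.97, 1.151)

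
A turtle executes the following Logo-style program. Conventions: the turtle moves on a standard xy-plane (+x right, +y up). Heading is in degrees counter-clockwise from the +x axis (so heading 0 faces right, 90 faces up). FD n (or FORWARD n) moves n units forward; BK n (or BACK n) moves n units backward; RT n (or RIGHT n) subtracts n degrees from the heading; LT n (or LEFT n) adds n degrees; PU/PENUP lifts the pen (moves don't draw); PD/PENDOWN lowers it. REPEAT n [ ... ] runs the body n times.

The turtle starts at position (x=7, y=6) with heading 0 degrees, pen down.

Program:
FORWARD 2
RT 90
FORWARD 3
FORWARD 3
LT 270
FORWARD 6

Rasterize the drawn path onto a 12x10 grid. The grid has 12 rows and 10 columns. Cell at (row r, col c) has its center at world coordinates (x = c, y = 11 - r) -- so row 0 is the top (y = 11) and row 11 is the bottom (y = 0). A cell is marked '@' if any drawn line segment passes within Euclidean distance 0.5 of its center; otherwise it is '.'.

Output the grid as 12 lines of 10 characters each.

Segment 0: (7,6) -> (9,6)
Segment 1: (9,6) -> (9,3)
Segment 2: (9,3) -> (9,0)
Segment 3: (9,0) -> (3,0)

Answer: ..........
..........
..........
..........
..........
.......@@@
.........@
.........@
.........@
.........@
.........@
...@@@@@@@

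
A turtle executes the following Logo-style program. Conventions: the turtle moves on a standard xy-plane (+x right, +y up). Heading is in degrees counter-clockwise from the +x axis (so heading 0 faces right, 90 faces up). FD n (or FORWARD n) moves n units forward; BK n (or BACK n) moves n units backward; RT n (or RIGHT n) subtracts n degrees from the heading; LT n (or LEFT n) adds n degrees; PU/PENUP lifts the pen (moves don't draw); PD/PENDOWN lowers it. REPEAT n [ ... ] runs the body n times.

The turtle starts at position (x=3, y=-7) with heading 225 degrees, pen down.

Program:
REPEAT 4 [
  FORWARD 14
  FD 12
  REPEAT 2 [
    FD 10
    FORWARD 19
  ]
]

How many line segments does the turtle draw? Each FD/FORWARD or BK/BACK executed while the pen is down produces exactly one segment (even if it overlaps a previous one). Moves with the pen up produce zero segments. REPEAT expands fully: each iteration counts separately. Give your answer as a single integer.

Answer: 24

Derivation:
Executing turtle program step by step:
Start: pos=(3,-7), heading=225, pen down
REPEAT 4 [
  -- iteration 1/4 --
  FD 14: (3,-7) -> (-6.899,-16.899) [heading=225, draw]
  FD 12: (-6.899,-16.899) -> (-15.385,-25.385) [heading=225, draw]
  REPEAT 2 [
    -- iteration 1/2 --
    FD 10: (-15.385,-25.385) -> (-22.456,-32.456) [heading=225, draw]
    FD 19: (-22.456,-32.456) -> (-35.891,-45.891) [heading=225, draw]
    -- iteration 2/2 --
    FD 10: (-35.891,-45.891) -> (-42.962,-52.962) [heading=225, draw]
    FD 19: (-42.962,-52.962) -> (-56.397,-66.397) [heading=225, draw]
  ]
  -- iteration 2/4 --
  FD 14: (-56.397,-66.397) -> (-66.296,-76.296) [heading=225, draw]
  FD 12: (-66.296,-76.296) -> (-74.782,-84.782) [heading=225, draw]
  REPEAT 2 [
    -- iteration 1/2 --
    FD 10: (-74.782,-84.782) -> (-81.853,-91.853) [heading=225, draw]
    FD 19: (-81.853,-91.853) -> (-95.288,-105.288) [heading=225, draw]
    -- iteration 2/2 --
    FD 10: (-95.288,-105.288) -> (-102.359,-112.359) [heading=225, draw]
    FD 19: (-102.359,-112.359) -> (-115.794,-125.794) [heading=225, draw]
  ]
  -- iteration 3/4 --
  FD 14: (-115.794,-125.794) -> (-125.693,-135.693) [heading=225, draw]
  FD 12: (-125.693,-135.693) -> (-134.179,-144.179) [heading=225, draw]
  REPEAT 2 [
    -- iteration 1/2 --
    FD 10: (-134.179,-144.179) -> (-141.25,-151.25) [heading=225, draw]
    FD 19: (-141.25,-151.25) -> (-154.685,-164.685) [heading=225, draw]
    -- iteration 2/2 --
    FD 10: (-154.685,-164.685) -> (-161.756,-171.756) [heading=225, draw]
    FD 19: (-161.756,-171.756) -> (-175.191,-185.191) [heading=225, draw]
  ]
  -- iteration 4/4 --
  FD 14: (-175.191,-185.191) -> (-185.09,-195.09) [heading=225, draw]
  FD 12: (-185.09,-195.09) -> (-193.576,-203.576) [heading=225, draw]
  REPEAT 2 [
    -- iteration 1/2 --
    FD 10: (-193.576,-203.576) -> (-200.647,-210.647) [heading=225, draw]
    FD 19: (-200.647,-210.647) -> (-214.082,-224.082) [heading=225, draw]
    -- iteration 2/2 --
    FD 10: (-214.082,-224.082) -> (-221.153,-231.153) [heading=225, draw]
    FD 19: (-221.153,-231.153) -> (-234.588,-244.588) [heading=225, draw]
  ]
]
Final: pos=(-234.588,-244.588), heading=225, 24 segment(s) drawn
Segments drawn: 24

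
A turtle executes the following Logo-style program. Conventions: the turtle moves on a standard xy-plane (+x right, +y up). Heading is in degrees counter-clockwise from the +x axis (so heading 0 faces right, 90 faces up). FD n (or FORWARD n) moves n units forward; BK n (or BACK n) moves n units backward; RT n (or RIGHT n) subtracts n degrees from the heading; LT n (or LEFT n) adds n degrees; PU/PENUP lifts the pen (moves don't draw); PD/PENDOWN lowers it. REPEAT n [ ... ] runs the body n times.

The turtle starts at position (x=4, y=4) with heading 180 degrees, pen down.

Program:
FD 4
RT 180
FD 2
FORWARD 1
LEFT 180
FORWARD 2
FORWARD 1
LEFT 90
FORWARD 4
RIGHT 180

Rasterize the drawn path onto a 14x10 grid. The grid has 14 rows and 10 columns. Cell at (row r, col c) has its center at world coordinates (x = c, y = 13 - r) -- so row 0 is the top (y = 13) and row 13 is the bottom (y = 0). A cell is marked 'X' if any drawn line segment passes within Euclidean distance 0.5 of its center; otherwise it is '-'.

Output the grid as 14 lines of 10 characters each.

Segment 0: (4,4) -> (0,4)
Segment 1: (0,4) -> (2,4)
Segment 2: (2,4) -> (3,4)
Segment 3: (3,4) -> (1,4)
Segment 4: (1,4) -> (0,4)
Segment 5: (0,4) -> (-0,0)

Answer: ----------
----------
----------
----------
----------
----------
----------
----------
----------
XXXXX-----
X---------
X---------
X---------
X---------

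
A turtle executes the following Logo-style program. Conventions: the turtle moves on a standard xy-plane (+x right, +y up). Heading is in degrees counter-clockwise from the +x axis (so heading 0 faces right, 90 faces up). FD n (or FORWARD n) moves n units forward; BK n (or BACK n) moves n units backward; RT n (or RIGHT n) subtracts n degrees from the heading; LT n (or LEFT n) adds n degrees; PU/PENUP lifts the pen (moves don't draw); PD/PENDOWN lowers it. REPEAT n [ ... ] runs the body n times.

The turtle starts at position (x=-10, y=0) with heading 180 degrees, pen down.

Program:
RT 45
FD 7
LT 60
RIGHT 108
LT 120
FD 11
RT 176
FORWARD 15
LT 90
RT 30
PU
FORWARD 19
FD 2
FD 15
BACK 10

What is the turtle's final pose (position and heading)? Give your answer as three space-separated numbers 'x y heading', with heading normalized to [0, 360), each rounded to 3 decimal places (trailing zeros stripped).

Answer: -12.347 33.677 91

Derivation:
Executing turtle program step by step:
Start: pos=(-10,0), heading=180, pen down
RT 45: heading 180 -> 135
FD 7: (-10,0) -> (-14.95,4.95) [heading=135, draw]
LT 60: heading 135 -> 195
RT 108: heading 195 -> 87
LT 120: heading 87 -> 207
FD 11: (-14.95,4.95) -> (-24.751,-0.044) [heading=207, draw]
RT 176: heading 207 -> 31
FD 15: (-24.751,-0.044) -> (-11.893,7.681) [heading=31, draw]
LT 90: heading 31 -> 121
RT 30: heading 121 -> 91
PU: pen up
FD 19: (-11.893,7.681) -> (-12.225,26.679) [heading=91, move]
FD 2: (-12.225,26.679) -> (-12.26,28.678) [heading=91, move]
FD 15: (-12.26,28.678) -> (-12.522,43.676) [heading=91, move]
BK 10: (-12.522,43.676) -> (-12.347,33.677) [heading=91, move]
Final: pos=(-12.347,33.677), heading=91, 3 segment(s) drawn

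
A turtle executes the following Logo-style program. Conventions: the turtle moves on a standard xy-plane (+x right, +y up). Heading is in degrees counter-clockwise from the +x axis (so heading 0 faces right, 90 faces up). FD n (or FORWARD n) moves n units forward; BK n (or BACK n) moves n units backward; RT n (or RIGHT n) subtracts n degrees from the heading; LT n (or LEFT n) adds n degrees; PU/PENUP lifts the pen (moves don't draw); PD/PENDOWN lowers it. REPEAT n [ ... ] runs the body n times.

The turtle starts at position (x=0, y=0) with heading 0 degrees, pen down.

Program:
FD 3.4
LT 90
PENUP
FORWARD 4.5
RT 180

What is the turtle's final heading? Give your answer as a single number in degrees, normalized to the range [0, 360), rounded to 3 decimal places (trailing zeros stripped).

Executing turtle program step by step:
Start: pos=(0,0), heading=0, pen down
FD 3.4: (0,0) -> (3.4,0) [heading=0, draw]
LT 90: heading 0 -> 90
PU: pen up
FD 4.5: (3.4,0) -> (3.4,4.5) [heading=90, move]
RT 180: heading 90 -> 270
Final: pos=(3.4,4.5), heading=270, 1 segment(s) drawn

Answer: 270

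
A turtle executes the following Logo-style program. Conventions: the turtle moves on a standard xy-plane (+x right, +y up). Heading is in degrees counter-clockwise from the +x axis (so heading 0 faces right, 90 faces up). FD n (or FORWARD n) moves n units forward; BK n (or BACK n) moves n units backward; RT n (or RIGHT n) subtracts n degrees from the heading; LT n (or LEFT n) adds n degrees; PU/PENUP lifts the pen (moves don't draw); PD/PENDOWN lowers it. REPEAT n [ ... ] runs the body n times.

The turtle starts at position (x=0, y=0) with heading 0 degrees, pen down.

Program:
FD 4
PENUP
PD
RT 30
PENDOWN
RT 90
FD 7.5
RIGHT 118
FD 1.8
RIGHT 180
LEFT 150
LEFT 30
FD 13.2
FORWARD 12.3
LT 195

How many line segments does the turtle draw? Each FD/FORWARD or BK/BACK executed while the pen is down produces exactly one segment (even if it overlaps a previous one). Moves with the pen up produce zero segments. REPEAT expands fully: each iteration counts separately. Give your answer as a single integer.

Answer: 5

Derivation:
Executing turtle program step by step:
Start: pos=(0,0), heading=0, pen down
FD 4: (0,0) -> (4,0) [heading=0, draw]
PU: pen up
PD: pen down
RT 30: heading 0 -> 330
PD: pen down
RT 90: heading 330 -> 240
FD 7.5: (4,0) -> (0.25,-6.495) [heading=240, draw]
RT 118: heading 240 -> 122
FD 1.8: (0.25,-6.495) -> (-0.704,-4.969) [heading=122, draw]
RT 180: heading 122 -> 302
LT 150: heading 302 -> 92
LT 30: heading 92 -> 122
FD 13.2: (-0.704,-4.969) -> (-7.699,6.226) [heading=122, draw]
FD 12.3: (-7.699,6.226) -> (-14.217,16.657) [heading=122, draw]
LT 195: heading 122 -> 317
Final: pos=(-14.217,16.657), heading=317, 5 segment(s) drawn
Segments drawn: 5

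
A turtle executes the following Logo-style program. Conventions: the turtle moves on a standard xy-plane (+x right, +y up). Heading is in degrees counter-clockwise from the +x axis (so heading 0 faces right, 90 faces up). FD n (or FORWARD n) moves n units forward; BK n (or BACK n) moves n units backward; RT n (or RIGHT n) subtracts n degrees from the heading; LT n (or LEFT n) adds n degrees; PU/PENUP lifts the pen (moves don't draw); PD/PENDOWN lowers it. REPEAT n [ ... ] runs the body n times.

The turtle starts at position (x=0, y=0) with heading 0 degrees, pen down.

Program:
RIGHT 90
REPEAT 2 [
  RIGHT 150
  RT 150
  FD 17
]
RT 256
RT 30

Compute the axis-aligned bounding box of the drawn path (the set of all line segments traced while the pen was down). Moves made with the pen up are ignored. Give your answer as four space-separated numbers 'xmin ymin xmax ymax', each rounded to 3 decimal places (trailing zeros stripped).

Answer: 0 -8.5 29.445 0

Derivation:
Executing turtle program step by step:
Start: pos=(0,0), heading=0, pen down
RT 90: heading 0 -> 270
REPEAT 2 [
  -- iteration 1/2 --
  RT 150: heading 270 -> 120
  RT 150: heading 120 -> 330
  FD 17: (0,0) -> (14.722,-8.5) [heading=330, draw]
  -- iteration 2/2 --
  RT 150: heading 330 -> 180
  RT 150: heading 180 -> 30
  FD 17: (14.722,-8.5) -> (29.445,0) [heading=30, draw]
]
RT 256: heading 30 -> 134
RT 30: heading 134 -> 104
Final: pos=(29.445,0), heading=104, 2 segment(s) drawn

Segment endpoints: x in {0, 14.722, 29.445}, y in {-8.5, 0, 0}
xmin=0, ymin=-8.5, xmax=29.445, ymax=0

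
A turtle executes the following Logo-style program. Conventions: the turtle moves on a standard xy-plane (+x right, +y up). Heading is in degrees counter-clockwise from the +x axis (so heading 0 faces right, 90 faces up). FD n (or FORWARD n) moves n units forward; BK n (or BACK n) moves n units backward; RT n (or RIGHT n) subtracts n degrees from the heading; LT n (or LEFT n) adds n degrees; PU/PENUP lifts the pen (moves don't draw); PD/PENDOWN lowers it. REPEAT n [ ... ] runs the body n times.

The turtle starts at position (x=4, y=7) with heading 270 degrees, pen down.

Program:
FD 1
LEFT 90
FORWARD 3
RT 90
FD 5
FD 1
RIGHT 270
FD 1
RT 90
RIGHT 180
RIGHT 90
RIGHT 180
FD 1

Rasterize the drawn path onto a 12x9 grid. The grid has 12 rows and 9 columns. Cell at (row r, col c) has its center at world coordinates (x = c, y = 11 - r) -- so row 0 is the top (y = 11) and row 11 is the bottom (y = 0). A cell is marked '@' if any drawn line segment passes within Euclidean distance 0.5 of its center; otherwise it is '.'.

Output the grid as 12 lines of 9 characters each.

Answer: .........
.........
.........
.........
....@....
....@@@@.
.......@.
.......@.
.......@.
.......@.
.......@.
.......@@

Derivation:
Segment 0: (4,7) -> (4,6)
Segment 1: (4,6) -> (7,6)
Segment 2: (7,6) -> (7,1)
Segment 3: (7,1) -> (7,-0)
Segment 4: (7,-0) -> (8,-0)
Segment 5: (8,-0) -> (7,-0)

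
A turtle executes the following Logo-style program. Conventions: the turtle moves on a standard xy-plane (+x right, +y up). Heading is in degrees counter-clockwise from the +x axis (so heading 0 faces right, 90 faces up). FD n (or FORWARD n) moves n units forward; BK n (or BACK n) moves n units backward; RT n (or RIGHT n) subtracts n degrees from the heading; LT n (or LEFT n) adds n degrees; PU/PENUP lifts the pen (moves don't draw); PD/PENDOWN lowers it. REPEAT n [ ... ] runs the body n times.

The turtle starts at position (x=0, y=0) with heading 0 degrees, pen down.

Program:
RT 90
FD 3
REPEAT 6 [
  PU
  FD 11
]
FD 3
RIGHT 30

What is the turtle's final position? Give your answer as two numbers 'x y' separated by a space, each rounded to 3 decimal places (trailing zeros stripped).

Answer: 0 -72

Derivation:
Executing turtle program step by step:
Start: pos=(0,0), heading=0, pen down
RT 90: heading 0 -> 270
FD 3: (0,0) -> (0,-3) [heading=270, draw]
REPEAT 6 [
  -- iteration 1/6 --
  PU: pen up
  FD 11: (0,-3) -> (0,-14) [heading=270, move]
  -- iteration 2/6 --
  PU: pen up
  FD 11: (0,-14) -> (0,-25) [heading=270, move]
  -- iteration 3/6 --
  PU: pen up
  FD 11: (0,-25) -> (0,-36) [heading=270, move]
  -- iteration 4/6 --
  PU: pen up
  FD 11: (0,-36) -> (0,-47) [heading=270, move]
  -- iteration 5/6 --
  PU: pen up
  FD 11: (0,-47) -> (0,-58) [heading=270, move]
  -- iteration 6/6 --
  PU: pen up
  FD 11: (0,-58) -> (0,-69) [heading=270, move]
]
FD 3: (0,-69) -> (0,-72) [heading=270, move]
RT 30: heading 270 -> 240
Final: pos=(0,-72), heading=240, 1 segment(s) drawn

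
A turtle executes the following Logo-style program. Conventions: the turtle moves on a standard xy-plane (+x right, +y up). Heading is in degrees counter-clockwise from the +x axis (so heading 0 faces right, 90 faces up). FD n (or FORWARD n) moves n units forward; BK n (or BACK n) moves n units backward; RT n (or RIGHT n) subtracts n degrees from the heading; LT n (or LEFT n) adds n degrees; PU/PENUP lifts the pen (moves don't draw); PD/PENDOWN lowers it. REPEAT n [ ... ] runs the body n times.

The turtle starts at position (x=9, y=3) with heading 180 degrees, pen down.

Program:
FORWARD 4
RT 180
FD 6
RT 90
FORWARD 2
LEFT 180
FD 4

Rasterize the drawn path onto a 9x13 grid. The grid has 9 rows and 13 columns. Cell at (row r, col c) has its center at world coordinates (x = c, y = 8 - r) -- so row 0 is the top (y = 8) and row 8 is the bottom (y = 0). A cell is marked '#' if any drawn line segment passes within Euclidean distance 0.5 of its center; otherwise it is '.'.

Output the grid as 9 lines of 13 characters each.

Segment 0: (9,3) -> (5,3)
Segment 1: (5,3) -> (11,3)
Segment 2: (11,3) -> (11,1)
Segment 3: (11,1) -> (11,5)

Answer: .............
.............
.............
...........#.
...........#.
.....#######.
...........#.
...........#.
.............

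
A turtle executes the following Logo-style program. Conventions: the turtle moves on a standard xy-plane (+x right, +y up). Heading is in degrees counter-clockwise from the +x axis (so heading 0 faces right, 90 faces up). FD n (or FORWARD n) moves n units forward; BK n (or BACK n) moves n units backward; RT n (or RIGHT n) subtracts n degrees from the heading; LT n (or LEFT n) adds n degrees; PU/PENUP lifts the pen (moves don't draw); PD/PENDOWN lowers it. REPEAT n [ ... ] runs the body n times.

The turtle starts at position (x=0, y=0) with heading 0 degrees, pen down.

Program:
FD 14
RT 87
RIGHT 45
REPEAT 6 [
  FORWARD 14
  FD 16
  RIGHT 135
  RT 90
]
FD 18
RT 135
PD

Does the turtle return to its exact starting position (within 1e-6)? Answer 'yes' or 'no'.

Answer: no

Derivation:
Executing turtle program step by step:
Start: pos=(0,0), heading=0, pen down
FD 14: (0,0) -> (14,0) [heading=0, draw]
RT 87: heading 0 -> 273
RT 45: heading 273 -> 228
REPEAT 6 [
  -- iteration 1/6 --
  FD 14: (14,0) -> (4.632,-10.404) [heading=228, draw]
  FD 16: (4.632,-10.404) -> (-6.074,-22.294) [heading=228, draw]
  RT 135: heading 228 -> 93
  RT 90: heading 93 -> 3
  -- iteration 2/6 --
  FD 14: (-6.074,-22.294) -> (7.907,-21.562) [heading=3, draw]
  FD 16: (7.907,-21.562) -> (23.885,-20.724) [heading=3, draw]
  RT 135: heading 3 -> 228
  RT 90: heading 228 -> 138
  -- iteration 3/6 --
  FD 14: (23.885,-20.724) -> (13.481,-11.356) [heading=138, draw]
  FD 16: (13.481,-11.356) -> (1.591,-0.65) [heading=138, draw]
  RT 135: heading 138 -> 3
  RT 90: heading 3 -> 273
  -- iteration 4/6 --
  FD 14: (1.591,-0.65) -> (2.323,-14.631) [heading=273, draw]
  FD 16: (2.323,-14.631) -> (3.161,-30.609) [heading=273, draw]
  RT 135: heading 273 -> 138
  RT 90: heading 138 -> 48
  -- iteration 5/6 --
  FD 14: (3.161,-30.609) -> (12.529,-20.205) [heading=48, draw]
  FD 16: (12.529,-20.205) -> (23.235,-8.315) [heading=48, draw]
  RT 135: heading 48 -> 273
  RT 90: heading 273 -> 183
  -- iteration 6/6 --
  FD 14: (23.235,-8.315) -> (9.254,-9.048) [heading=183, draw]
  FD 16: (9.254,-9.048) -> (-6.724,-9.885) [heading=183, draw]
  RT 135: heading 183 -> 48
  RT 90: heading 48 -> 318
]
FD 18: (-6.724,-9.885) -> (6.652,-21.929) [heading=318, draw]
RT 135: heading 318 -> 183
PD: pen down
Final: pos=(6.652,-21.929), heading=183, 14 segment(s) drawn

Start position: (0, 0)
Final position: (6.652, -21.929)
Distance = 22.916; >= 1e-6 -> NOT closed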